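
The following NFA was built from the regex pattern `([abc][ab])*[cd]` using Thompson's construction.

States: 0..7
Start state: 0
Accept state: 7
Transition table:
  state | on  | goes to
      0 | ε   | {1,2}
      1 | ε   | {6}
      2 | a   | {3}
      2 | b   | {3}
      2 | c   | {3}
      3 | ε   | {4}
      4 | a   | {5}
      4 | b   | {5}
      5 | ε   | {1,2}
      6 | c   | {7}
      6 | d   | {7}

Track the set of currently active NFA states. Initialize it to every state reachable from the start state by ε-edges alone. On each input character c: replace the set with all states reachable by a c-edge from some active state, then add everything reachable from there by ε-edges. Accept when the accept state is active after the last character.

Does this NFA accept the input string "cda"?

initial (ε-close {0}): {0,1,2,6}
'c' @ 1: {3,4,7}  (accept∈set)
'd' @ 2: {}  — no active states
rest 'a' ignored (set empty)
after full input: {}  (accept=7 not in)

Answer: REJECT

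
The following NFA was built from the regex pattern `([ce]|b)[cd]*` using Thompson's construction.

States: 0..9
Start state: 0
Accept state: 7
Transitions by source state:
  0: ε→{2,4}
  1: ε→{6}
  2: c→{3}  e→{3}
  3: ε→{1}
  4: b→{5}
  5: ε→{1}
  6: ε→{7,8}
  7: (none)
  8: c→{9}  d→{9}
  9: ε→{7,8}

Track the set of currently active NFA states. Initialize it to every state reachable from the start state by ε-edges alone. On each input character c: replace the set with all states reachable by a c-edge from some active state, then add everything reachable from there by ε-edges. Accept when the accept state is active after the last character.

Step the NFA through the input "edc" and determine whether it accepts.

start: ε-closure({0}) = {0,2,4}
'e' @ 1: {1,3,6,7,8}  [accepting]
'd' @ 2: {7,8,9}  [accepting]
'c' @ 3: {7,8,9}  [accepting]
final: {7,8,9}; accept 7 in set

Answer: ACCEPT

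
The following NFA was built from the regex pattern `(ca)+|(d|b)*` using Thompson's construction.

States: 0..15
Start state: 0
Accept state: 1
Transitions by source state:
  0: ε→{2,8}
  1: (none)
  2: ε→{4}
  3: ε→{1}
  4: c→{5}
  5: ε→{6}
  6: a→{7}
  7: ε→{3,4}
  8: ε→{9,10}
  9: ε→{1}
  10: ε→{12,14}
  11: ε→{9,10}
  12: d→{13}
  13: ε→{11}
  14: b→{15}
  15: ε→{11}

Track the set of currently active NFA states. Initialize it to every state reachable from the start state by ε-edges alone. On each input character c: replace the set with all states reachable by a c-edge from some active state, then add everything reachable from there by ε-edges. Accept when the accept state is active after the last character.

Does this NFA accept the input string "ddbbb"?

Answer: ACCEPT

Derivation:
S₀ = ε-closure({0}) = {0,1,2,4,8,9,10,12,14}
'd' @ 1: {1,9,10,11,12,13,14}  ✓accept
'd' @ 2: {1,9,10,11,12,13,14}  ✓accept
'b' @ 3: {1,9,10,11,12,14,15}  ✓accept
'b' @ 4: {1,9,10,11,12,14,15}  ✓accept
'b' @ 5: {1,9,10,11,12,14,15}  ✓accept
final: {1,9,10,11,12,14,15}; accept 1 in set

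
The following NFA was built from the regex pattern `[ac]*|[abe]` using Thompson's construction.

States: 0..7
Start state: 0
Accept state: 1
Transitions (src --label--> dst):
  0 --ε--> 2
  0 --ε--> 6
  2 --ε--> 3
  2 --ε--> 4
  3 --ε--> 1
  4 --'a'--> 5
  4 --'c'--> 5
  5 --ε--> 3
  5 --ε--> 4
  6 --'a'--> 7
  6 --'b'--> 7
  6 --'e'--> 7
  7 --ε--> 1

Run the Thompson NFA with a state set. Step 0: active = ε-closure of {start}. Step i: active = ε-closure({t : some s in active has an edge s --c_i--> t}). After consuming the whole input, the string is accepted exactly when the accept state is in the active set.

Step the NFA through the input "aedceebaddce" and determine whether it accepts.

Answer: REJECT

Steps:
initial (ε-close {0}): {0,1,2,3,4,6}
'a' @ 1: {1,3,4,5,7}  [accepting]
'e' @ 2: {}  — dead — no transitions
rest 'dceebaddce' ignored (set empty)
end set {} — state 1 not in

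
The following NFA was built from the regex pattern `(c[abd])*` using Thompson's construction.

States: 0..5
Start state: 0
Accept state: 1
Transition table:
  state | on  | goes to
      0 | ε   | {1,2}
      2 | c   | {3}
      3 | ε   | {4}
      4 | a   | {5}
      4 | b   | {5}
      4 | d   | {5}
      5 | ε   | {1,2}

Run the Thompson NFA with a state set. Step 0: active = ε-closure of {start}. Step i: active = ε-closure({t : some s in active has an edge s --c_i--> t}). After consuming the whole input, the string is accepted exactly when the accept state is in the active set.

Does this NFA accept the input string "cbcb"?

start: ε-closure({0}) = {0,1,2}
'c' @ 1: {3,4}
'b' @ 2: {1,2,5}  (accept∈set)
'c' @ 3: {3,4}
'b' @ 4: {1,2,5}  (accept∈set)
after full input: {1,2,5}  (accept=1 in)

Answer: ACCEPT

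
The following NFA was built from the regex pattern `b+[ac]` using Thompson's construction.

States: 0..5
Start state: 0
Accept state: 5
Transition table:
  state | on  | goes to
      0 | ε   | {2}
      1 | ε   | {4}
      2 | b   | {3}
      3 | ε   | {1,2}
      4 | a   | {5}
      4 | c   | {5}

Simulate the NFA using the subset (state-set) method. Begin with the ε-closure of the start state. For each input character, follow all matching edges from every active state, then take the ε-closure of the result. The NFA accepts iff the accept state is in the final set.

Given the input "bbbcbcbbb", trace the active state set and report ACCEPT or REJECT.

Answer: REJECT

Derivation:
S₀ = ε-closure({0}) = {0,2}
'b' @ 1: {1,2,3,4}
'b' @ 2: {1,2,3,4}
'b' @ 3: {1,2,3,4}
'c' @ 4: {5}  (accept∈set)
'b' @ 5: {}  — state set empty
rest 'cbbb' ignored (set empty)
end set {} — state 5 not in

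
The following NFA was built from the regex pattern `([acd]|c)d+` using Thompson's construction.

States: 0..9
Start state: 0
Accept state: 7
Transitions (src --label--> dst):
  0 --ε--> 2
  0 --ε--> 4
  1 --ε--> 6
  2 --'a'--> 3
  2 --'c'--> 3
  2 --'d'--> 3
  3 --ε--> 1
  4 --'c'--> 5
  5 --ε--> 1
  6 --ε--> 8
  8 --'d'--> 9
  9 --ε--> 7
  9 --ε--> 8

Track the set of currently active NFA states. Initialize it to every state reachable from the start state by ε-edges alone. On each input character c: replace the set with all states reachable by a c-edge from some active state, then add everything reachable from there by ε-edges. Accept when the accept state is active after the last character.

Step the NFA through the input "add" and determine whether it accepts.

Answer: ACCEPT

Steps:
S₀ = ε-closure({0}) = {0,2,4}
'a' @ 1: {1,3,6,8}
'd' @ 2: {7,8,9}  ✓accept
'd' @ 3: {7,8,9}  ✓accept
after full input: {7,8,9}  (accept=7 in)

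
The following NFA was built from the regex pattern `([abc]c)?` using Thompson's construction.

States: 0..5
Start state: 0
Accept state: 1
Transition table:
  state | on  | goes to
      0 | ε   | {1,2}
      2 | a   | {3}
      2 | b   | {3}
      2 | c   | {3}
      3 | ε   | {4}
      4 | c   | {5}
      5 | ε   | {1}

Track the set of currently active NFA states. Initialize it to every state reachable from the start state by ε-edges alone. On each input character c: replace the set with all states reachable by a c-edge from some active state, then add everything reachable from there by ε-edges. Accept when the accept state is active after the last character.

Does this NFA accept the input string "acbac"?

Answer: REJECT

Trace:
start: ε-closure({0}) = {0,1,2}
'a' @ 1: {3,4}
'c' @ 2: {1,5}  [accepting]
'b' @ 3: {}  — no active states
rest 'ac' ignored (set empty)
end set {} — state 1 not in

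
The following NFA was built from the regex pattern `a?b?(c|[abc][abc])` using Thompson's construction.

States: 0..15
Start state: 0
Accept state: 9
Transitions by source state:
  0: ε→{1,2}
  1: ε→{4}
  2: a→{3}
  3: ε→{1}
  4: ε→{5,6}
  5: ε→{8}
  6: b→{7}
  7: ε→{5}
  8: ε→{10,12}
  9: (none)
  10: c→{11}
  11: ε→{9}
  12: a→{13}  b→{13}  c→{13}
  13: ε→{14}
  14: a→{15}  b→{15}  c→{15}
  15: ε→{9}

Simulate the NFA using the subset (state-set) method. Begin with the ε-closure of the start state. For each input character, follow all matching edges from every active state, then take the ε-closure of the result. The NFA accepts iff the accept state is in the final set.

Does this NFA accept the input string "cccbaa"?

Answer: REJECT

Steps:
S₀ = ε-closure({0}) = {0,1,2,4,5,6,8,10,12}
'c' @ 1: {9,11,13,14}  (accept∈set)
'c' @ 2: {9,15}  (accept∈set)
'c' @ 3: {}  — state set empty
rest 'baa' ignored (set empty)
after full input: {}  (accept=9 not in)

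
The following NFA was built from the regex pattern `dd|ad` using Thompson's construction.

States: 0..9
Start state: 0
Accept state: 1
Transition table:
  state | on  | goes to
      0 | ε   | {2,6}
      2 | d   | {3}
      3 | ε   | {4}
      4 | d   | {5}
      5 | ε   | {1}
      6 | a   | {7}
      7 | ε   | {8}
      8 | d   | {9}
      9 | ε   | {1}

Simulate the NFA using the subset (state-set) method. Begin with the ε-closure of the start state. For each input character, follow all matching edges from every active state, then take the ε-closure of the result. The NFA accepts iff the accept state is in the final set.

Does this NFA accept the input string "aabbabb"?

S₀ = ε-closure({0}) = {0,2,6}
'a' @ 1: {7,8}
'a' @ 2: {}  — dead — no transitions
rest 'bbabb' ignored (set empty)
after full input: {}  (accept=1 not in)

Answer: REJECT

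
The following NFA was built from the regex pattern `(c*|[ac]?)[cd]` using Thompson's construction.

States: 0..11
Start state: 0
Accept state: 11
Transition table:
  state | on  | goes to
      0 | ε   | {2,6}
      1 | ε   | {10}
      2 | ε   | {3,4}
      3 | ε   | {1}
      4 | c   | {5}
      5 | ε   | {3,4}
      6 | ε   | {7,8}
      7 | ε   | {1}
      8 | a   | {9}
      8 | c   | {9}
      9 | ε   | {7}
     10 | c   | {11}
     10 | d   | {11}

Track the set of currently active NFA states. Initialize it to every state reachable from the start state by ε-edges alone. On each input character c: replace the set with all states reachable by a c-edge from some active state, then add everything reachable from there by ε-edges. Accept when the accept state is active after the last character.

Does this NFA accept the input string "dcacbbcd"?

initial (ε-close {0}): {0,1,2,3,4,6,7,8,10}
'd' @ 1: {11}  [accepting]
'c' @ 2: {}  — dead — no transitions
rest 'acbbcd' ignored (set empty)
end set {} — state 11 not in

Answer: REJECT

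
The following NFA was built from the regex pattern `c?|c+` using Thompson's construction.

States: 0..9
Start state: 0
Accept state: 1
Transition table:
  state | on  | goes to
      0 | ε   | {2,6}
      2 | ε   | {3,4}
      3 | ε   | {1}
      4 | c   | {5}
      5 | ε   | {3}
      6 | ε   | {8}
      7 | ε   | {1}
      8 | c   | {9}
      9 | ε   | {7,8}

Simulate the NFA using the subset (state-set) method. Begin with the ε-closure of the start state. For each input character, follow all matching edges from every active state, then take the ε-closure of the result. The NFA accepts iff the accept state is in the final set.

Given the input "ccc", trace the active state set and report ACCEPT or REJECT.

Answer: ACCEPT

Steps:
S₀ = ε-closure({0}) = {0,1,2,3,4,6,8}
'c' @ 1: {1,3,5,7,8,9}  (accept∈set)
'c' @ 2: {1,7,8,9}  (accept∈set)
'c' @ 3: {1,7,8,9}  (accept∈set)
final: {1,7,8,9}; accept 1 in set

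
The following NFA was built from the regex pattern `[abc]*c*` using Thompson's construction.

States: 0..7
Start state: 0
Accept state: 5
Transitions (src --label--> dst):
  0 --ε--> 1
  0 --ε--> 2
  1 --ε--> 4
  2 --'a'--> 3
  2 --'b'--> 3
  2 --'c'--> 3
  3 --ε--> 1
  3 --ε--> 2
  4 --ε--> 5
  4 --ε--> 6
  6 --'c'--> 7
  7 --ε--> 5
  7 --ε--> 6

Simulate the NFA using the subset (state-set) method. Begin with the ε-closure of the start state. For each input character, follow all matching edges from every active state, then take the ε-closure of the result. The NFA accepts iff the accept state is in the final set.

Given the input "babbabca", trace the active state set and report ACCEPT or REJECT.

Answer: ACCEPT

Trace:
start: ε-closure({0}) = {0,1,2,4,5,6}
'b' @ 1: {1,2,3,4,5,6}  ✓accept
'a' @ 2: {1,2,3,4,5,6}  ✓accept
'b' @ 3: {1,2,3,4,5,6}  ✓accept
'b' @ 4: {1,2,3,4,5,6}  ✓accept
'a' @ 5: {1,2,3,4,5,6}  ✓accept
'b' @ 6: {1,2,3,4,5,6}  ✓accept
'c' @ 7: {1,2,3,4,5,6,7}  ✓accept
'a' @ 8: {1,2,3,4,5,6}  ✓accept
end set {1,2,3,4,5,6} — state 5 in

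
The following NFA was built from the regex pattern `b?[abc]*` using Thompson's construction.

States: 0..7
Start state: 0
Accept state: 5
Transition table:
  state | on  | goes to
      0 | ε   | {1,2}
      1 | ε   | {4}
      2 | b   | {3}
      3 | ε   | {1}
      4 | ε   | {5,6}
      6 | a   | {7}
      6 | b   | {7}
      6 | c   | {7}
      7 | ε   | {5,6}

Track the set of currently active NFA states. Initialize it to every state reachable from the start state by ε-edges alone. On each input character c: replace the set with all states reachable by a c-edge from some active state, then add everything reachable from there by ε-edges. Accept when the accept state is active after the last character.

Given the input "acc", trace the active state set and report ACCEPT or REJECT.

initial (ε-close {0}): {0,1,2,4,5,6}
'a' @ 1: {5,6,7}  ✓accept
'c' @ 2: {5,6,7}  ✓accept
'c' @ 3: {5,6,7}  ✓accept
after full input: {5,6,7}  (accept=5 in)

Answer: ACCEPT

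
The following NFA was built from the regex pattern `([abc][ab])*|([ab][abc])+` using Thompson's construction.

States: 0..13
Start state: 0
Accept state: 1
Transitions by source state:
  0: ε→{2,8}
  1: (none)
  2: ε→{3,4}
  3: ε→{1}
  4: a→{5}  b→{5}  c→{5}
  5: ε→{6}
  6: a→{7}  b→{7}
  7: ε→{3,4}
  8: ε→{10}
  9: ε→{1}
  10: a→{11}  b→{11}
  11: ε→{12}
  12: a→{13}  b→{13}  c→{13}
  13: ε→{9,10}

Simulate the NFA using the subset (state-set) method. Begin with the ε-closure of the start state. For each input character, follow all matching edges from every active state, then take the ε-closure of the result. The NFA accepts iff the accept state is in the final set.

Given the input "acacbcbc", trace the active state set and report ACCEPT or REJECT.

initial (ε-close {0}): {0,1,2,3,4,8,10}
'a' @ 1: {5,6,11,12}
'c' @ 2: {1,9,10,13}  [accepting]
'a' @ 3: {11,12}
'c' @ 4: {1,9,10,13}  [accepting]
'b' @ 5: {11,12}
'c' @ 6: {1,9,10,13}  [accepting]
'b' @ 7: {11,12}
'c' @ 8: {1,9,10,13}  [accepting]
end set {1,9,10,13} — state 1 in

Answer: ACCEPT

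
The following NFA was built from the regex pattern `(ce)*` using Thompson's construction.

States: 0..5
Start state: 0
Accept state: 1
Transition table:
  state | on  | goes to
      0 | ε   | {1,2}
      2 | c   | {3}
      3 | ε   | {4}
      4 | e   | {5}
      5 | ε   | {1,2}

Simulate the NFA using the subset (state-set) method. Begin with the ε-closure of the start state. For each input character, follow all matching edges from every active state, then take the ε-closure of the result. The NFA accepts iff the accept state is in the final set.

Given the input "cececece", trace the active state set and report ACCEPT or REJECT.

S₀ = ε-closure({0}) = {0,1,2}
'c' @ 1: {3,4}
'e' @ 2: {1,2,5}  ✓accept
'c' @ 3: {3,4}
'e' @ 4: {1,2,5}  ✓accept
'c' @ 5: {3,4}
'e' @ 6: {1,2,5}  ✓accept
'c' @ 7: {3,4}
'e' @ 8: {1,2,5}  ✓accept
final: {1,2,5}; accept 1 in set

Answer: ACCEPT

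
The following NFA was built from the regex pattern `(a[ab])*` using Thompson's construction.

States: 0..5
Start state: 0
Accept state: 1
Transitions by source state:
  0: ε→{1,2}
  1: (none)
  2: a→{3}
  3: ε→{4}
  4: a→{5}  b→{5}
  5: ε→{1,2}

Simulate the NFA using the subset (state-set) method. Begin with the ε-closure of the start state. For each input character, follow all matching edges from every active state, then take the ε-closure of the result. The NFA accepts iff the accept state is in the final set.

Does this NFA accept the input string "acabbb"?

Answer: REJECT

Trace:
S₀ = ε-closure({0}) = {0,1,2}
'a' @ 1: {3,4}
'c' @ 2: {}  — dead — no transitions
rest 'abbb' ignored (set empty)
after full input: {}  (accept=1 not in)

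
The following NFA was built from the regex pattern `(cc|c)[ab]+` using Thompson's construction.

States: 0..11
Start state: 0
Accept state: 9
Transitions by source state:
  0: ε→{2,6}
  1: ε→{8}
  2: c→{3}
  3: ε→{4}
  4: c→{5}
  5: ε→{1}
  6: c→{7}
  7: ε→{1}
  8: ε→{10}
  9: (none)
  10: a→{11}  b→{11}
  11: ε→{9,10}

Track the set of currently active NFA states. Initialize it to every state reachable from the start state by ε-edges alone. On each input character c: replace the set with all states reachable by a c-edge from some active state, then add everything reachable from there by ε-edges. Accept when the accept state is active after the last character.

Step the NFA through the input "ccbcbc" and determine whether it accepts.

S₀ = ε-closure({0}) = {0,2,6}
'c' @ 1: {1,3,4,7,8,10}
'c' @ 2: {1,5,8,10}
'b' @ 3: {9,10,11}  (accept∈set)
'c' @ 4: {}  — state set empty
rest 'bc' ignored (set empty)
final: {}; accept 9 not in set

Answer: REJECT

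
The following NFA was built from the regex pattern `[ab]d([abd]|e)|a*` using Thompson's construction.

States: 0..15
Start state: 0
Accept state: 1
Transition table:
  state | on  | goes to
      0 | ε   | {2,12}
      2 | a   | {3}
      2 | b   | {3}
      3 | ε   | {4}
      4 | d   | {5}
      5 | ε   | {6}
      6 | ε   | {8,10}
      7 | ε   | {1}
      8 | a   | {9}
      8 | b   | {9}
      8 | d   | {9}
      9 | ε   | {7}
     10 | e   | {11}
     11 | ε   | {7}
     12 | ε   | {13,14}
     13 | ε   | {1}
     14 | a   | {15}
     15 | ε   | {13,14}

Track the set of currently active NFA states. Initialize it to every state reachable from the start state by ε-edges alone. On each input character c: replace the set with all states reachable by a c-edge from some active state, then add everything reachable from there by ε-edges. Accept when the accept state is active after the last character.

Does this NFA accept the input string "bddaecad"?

Answer: REJECT

Derivation:
S₀ = ε-closure({0}) = {0,1,2,12,13,14}
'b' @ 1: {3,4}
'd' @ 2: {5,6,8,10}
'd' @ 3: {1,7,9}  (accept∈set)
'a' @ 4: {}  — dead — no transitions
rest 'ecad' ignored (set empty)
end set {} — state 1 not in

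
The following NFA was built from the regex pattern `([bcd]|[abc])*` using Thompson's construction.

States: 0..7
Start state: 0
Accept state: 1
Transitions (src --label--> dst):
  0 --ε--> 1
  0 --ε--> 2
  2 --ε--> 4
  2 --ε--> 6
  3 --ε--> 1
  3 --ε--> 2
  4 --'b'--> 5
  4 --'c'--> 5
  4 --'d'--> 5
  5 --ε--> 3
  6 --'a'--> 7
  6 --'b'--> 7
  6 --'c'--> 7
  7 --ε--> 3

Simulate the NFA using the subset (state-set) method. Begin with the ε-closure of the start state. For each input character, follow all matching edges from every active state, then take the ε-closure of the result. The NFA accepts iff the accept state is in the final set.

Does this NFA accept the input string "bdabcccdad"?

Answer: ACCEPT

Trace:
start: ε-closure({0}) = {0,1,2,4,6}
'b' @ 1: {1,2,3,4,5,6,7}  ✓accept
'd' @ 2: {1,2,3,4,5,6}  ✓accept
'a' @ 3: {1,2,3,4,6,7}  ✓accept
'b' @ 4: {1,2,3,4,5,6,7}  ✓accept
'c' @ 5: {1,2,3,4,5,6,7}  ✓accept
'c' @ 6: {1,2,3,4,5,6,7}  ✓accept
'c' @ 7: {1,2,3,4,5,6,7}  ✓accept
'd' @ 8: {1,2,3,4,5,6}  ✓accept
'a' @ 9: {1,2,3,4,6,7}  ✓accept
'd' @ 10: {1,2,3,4,5,6}  ✓accept
end set {1,2,3,4,5,6} — state 1 in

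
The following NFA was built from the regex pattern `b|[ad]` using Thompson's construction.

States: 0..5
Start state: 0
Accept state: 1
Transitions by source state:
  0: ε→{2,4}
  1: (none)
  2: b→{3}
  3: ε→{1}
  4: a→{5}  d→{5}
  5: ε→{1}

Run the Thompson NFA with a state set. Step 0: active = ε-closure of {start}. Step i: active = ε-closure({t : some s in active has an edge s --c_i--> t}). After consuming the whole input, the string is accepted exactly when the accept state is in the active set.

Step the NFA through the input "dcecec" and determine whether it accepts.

Answer: REJECT

Steps:
initial (ε-close {0}): {0,2,4}
'd' @ 1: {1,5}  ✓accept
'c' @ 2: {}  — no active states
rest 'ecec' ignored (set empty)
end set {} — state 1 not in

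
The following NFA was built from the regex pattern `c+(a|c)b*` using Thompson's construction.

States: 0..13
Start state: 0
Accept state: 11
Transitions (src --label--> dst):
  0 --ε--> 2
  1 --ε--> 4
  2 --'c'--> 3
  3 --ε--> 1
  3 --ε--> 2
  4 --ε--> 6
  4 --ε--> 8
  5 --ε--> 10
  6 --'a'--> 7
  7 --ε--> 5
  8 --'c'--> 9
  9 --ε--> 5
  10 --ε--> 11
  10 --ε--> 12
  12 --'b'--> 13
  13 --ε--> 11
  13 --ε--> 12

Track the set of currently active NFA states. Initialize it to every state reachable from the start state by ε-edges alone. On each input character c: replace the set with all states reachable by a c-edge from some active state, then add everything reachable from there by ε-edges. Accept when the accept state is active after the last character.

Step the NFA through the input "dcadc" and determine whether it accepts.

initial (ε-close {0}): {0,2}
'd' @ 1: {}  — dead — no transitions
rest 'cadc' ignored (set empty)
after full input: {}  (accept=11 not in)

Answer: REJECT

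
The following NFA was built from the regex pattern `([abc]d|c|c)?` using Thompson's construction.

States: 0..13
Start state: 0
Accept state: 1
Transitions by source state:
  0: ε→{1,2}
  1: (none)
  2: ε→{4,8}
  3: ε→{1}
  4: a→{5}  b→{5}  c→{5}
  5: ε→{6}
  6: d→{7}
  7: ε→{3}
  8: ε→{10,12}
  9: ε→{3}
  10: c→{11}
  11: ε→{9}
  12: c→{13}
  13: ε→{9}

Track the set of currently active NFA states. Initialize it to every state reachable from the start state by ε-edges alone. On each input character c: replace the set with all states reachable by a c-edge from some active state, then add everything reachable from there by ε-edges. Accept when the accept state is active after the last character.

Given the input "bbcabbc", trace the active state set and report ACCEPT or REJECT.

start: ε-closure({0}) = {0,1,2,4,8,10,12}
'b' @ 1: {5,6}
'b' @ 2: {}  — no active states
rest 'cabbc' ignored (set empty)
end set {} — state 1 not in

Answer: REJECT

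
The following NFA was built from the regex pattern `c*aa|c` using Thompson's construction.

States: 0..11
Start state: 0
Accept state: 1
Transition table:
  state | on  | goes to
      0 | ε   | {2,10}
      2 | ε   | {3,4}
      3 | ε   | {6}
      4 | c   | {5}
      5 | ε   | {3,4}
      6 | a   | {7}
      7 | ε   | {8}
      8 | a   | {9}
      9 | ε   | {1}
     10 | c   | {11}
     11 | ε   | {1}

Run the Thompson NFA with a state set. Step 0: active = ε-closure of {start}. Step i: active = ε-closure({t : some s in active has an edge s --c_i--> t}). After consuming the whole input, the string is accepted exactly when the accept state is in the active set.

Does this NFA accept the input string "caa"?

Answer: ACCEPT

Steps:
start: ε-closure({0}) = {0,2,3,4,6,10}
'c' @ 1: {1,3,4,5,6,11}  [accepting]
'a' @ 2: {7,8}
'a' @ 3: {1,9}  [accepting]
final: {1,9}; accept 1 in set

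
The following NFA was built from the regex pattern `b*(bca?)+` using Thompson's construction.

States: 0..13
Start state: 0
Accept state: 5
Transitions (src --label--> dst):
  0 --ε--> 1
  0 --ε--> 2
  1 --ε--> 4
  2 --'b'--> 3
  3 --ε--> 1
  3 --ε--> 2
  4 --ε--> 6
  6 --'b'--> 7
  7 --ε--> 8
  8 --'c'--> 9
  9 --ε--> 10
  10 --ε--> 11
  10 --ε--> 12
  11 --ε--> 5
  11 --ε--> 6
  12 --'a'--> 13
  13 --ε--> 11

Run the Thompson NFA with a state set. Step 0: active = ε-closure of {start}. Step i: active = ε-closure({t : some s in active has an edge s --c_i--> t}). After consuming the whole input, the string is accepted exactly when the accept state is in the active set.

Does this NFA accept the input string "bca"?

Answer: ACCEPT

Trace:
start: ε-closure({0}) = {0,1,2,4,6}
'b' @ 1: {1,2,3,4,6,7,8}
'c' @ 2: {5,6,9,10,11,12}  ✓accept
'a' @ 3: {5,6,11,13}  ✓accept
end set {5,6,11,13} — state 5 in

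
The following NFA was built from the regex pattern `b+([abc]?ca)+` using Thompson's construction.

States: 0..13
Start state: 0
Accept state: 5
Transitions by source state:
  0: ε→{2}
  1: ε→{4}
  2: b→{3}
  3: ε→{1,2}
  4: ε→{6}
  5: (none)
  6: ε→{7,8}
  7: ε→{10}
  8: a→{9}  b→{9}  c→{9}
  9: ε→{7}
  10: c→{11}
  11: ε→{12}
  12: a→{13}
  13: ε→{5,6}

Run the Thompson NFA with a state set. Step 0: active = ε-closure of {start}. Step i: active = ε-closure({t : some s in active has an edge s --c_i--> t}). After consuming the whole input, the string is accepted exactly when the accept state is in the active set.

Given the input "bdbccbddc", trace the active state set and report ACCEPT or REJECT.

initial (ε-close {0}): {0,2}
'b' @ 1: {1,2,3,4,6,7,8,10}
'd' @ 2: {}  — no active states
rest 'bccbddc' ignored (set empty)
final: {}; accept 5 not in set

Answer: REJECT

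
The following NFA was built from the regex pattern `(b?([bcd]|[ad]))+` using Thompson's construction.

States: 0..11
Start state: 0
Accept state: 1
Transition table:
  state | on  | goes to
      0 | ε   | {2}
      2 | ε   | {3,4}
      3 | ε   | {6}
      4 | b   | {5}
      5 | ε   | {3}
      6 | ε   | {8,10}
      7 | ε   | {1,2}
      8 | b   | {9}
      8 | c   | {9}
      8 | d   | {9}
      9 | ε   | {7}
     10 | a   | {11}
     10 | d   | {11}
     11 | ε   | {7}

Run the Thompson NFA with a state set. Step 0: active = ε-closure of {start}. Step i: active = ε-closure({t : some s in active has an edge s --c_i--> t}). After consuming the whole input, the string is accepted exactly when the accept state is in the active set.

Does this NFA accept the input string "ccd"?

Answer: ACCEPT

Derivation:
S₀ = ε-closure({0}) = {0,2,3,4,6,8,10}
'c' @ 1: {1,2,3,4,6,7,8,9,10}  [accepting]
'c' @ 2: {1,2,3,4,6,7,8,9,10}  [accepting]
'd' @ 3: {1,2,3,4,6,7,8,9,10,11}  [accepting]
end set {1,2,3,4,6,7,8,9,10,11} — state 1 in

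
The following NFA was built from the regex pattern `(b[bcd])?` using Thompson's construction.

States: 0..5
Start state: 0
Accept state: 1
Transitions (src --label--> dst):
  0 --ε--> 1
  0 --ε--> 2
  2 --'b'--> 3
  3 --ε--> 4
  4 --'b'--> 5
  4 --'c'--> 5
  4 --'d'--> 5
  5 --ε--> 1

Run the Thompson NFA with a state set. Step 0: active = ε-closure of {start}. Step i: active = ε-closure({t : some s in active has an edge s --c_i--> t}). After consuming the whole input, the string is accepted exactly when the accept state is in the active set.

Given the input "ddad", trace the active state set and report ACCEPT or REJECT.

Answer: REJECT

Trace:
initial (ε-close {0}): {0,1,2}
'd' @ 1: {}  — dead — no transitions
rest 'dad' ignored (set empty)
after full input: {}  (accept=1 not in)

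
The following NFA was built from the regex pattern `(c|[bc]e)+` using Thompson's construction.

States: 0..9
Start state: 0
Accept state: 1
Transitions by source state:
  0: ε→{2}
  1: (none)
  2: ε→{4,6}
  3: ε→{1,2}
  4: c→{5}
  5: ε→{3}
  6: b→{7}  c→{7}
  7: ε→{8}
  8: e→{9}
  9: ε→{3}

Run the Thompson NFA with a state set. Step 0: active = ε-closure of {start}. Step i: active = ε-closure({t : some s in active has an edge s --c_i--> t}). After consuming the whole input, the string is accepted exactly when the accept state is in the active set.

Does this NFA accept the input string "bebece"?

S₀ = ε-closure({0}) = {0,2,4,6}
'b' @ 1: {7,8}
'e' @ 2: {1,2,3,4,6,9}  ✓accept
'b' @ 3: {7,8}
'e' @ 4: {1,2,3,4,6,9}  ✓accept
'c' @ 5: {1,2,3,4,5,6,7,8}  ✓accept
'e' @ 6: {1,2,3,4,6,9}  ✓accept
end set {1,2,3,4,6,9} — state 1 in

Answer: ACCEPT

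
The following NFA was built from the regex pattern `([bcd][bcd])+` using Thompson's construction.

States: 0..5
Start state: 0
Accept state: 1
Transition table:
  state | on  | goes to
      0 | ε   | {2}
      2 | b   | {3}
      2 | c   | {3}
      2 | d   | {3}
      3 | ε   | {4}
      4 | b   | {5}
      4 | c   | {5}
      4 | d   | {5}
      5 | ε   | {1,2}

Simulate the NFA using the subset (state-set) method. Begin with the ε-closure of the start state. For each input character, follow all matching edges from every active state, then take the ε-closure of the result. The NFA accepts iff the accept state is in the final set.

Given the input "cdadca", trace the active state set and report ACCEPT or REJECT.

Answer: REJECT

Derivation:
S₀ = ε-closure({0}) = {0,2}
'c' @ 1: {3,4}
'd' @ 2: {1,2,5}  [accepting]
'a' @ 3: {}  — dead — no transitions
rest 'dca' ignored (set empty)
after full input: {}  (accept=1 not in)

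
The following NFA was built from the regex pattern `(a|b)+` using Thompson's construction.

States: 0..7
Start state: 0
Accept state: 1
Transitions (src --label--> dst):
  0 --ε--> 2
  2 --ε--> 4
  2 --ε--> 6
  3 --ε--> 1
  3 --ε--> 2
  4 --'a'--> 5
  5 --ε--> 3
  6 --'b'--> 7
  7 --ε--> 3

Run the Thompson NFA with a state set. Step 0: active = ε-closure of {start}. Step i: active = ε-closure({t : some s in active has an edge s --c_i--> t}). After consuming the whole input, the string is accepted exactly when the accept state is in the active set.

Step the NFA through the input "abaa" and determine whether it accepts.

S₀ = ε-closure({0}) = {0,2,4,6}
'a' @ 1: {1,2,3,4,5,6}  (accept∈set)
'b' @ 2: {1,2,3,4,6,7}  (accept∈set)
'a' @ 3: {1,2,3,4,5,6}  (accept∈set)
'a' @ 4: {1,2,3,4,5,6}  (accept∈set)
after full input: {1,2,3,4,5,6}  (accept=1 in)

Answer: ACCEPT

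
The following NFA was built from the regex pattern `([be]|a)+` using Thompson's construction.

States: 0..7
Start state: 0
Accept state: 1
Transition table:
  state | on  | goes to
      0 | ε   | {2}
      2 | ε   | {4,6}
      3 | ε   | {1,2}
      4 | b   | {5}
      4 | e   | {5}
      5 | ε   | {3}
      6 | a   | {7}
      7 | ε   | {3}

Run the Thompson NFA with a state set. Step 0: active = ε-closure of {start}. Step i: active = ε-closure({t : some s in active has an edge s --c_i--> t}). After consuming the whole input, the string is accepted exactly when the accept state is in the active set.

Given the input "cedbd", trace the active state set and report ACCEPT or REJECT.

initial (ε-close {0}): {0,2,4,6}
'c' @ 1: {}  — no active states
rest 'edbd' ignored (set empty)
end set {} — state 1 not in

Answer: REJECT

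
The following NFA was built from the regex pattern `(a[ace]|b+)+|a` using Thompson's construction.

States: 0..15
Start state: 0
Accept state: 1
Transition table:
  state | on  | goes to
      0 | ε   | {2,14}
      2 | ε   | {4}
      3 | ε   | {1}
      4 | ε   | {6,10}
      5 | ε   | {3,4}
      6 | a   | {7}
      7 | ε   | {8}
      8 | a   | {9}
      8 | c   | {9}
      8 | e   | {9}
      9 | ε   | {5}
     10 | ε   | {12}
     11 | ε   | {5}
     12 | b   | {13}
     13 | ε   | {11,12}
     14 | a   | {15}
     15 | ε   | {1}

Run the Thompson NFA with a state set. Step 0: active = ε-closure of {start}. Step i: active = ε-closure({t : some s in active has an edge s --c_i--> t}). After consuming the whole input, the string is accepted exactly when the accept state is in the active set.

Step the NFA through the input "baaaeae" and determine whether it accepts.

initial (ε-close {0}): {0,2,4,6,10,12,14}
'b' @ 1: {1,3,4,5,6,10,11,12,13}  ✓accept
'a' @ 2: {7,8}
'a' @ 3: {1,3,4,5,6,9,10,12}  ✓accept
'a' @ 4: {7,8}
'e' @ 5: {1,3,4,5,6,9,10,12}  ✓accept
'a' @ 6: {7,8}
'e' @ 7: {1,3,4,5,6,9,10,12}  ✓accept
after full input: {1,3,4,5,6,9,10,12}  (accept=1 in)

Answer: ACCEPT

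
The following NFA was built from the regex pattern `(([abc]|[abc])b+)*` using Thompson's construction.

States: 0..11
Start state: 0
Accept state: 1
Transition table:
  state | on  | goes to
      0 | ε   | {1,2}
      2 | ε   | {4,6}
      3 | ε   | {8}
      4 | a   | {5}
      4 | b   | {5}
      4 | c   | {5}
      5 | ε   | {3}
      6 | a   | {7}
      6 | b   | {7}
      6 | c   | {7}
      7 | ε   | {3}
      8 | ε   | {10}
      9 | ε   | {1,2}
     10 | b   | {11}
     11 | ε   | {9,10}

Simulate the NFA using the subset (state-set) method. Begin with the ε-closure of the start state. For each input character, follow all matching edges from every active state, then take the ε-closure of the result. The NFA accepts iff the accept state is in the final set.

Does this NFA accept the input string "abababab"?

Answer: ACCEPT

Steps:
initial (ε-close {0}): {0,1,2,4,6}
'a' @ 1: {3,5,7,8,10}
'b' @ 2: {1,2,4,6,9,10,11}  ✓accept
'a' @ 3: {3,5,7,8,10}
'b' @ 4: {1,2,4,6,9,10,11}  ✓accept
'a' @ 5: {3,5,7,8,10}
'b' @ 6: {1,2,4,6,9,10,11}  ✓accept
'a' @ 7: {3,5,7,8,10}
'b' @ 8: {1,2,4,6,9,10,11}  ✓accept
final: {1,2,4,6,9,10,11}; accept 1 in set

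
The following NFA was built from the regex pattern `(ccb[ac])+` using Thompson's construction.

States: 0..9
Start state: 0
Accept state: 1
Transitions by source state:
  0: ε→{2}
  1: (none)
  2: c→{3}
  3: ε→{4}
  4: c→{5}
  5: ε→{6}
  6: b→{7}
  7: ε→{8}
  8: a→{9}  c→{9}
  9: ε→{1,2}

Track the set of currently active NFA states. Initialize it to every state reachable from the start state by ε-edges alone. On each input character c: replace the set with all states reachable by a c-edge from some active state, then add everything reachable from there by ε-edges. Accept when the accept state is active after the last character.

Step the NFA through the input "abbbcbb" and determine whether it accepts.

S₀ = ε-closure({0}) = {0,2}
'a' @ 1: {}  — state set empty
rest 'bbbcbb' ignored (set empty)
final: {}; accept 1 not in set

Answer: REJECT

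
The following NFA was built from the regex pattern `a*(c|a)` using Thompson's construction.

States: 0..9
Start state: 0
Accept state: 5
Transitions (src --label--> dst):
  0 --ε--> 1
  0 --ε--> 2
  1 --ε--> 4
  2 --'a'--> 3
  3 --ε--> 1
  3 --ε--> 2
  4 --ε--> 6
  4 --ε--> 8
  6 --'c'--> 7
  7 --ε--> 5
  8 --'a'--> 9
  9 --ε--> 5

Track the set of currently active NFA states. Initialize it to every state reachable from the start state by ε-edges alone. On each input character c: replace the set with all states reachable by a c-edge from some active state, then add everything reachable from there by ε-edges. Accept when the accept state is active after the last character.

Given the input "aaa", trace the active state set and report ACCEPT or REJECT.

Answer: ACCEPT

Trace:
S₀ = ε-closure({0}) = {0,1,2,4,6,8}
'a' @ 1: {1,2,3,4,5,6,8,9}  (accept∈set)
'a' @ 2: {1,2,3,4,5,6,8,9}  (accept∈set)
'a' @ 3: {1,2,3,4,5,6,8,9}  (accept∈set)
final: {1,2,3,4,5,6,8,9}; accept 5 in set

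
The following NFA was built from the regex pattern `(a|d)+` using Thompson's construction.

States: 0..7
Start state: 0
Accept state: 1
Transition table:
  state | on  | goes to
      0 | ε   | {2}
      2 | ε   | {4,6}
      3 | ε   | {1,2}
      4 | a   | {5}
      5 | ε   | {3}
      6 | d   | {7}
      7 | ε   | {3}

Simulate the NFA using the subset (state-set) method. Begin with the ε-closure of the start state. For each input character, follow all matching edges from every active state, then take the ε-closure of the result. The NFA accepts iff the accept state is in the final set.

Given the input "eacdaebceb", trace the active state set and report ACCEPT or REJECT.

start: ε-closure({0}) = {0,2,4,6}
'e' @ 1: {}  — no active states
rest 'acdaebceb' ignored (set empty)
end set {} — state 1 not in

Answer: REJECT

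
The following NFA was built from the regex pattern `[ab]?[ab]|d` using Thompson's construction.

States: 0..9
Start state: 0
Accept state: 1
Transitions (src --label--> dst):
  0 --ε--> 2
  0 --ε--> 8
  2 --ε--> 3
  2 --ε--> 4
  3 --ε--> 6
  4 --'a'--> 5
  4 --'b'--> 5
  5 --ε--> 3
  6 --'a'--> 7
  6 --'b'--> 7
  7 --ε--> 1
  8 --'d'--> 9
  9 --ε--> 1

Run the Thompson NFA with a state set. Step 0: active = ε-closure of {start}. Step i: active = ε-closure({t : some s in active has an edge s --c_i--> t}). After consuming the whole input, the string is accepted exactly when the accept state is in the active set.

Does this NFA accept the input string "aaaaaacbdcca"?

start: ε-closure({0}) = {0,2,3,4,6,8}
'a' @ 1: {1,3,5,6,7}  ✓accept
'a' @ 2: {1,7}  ✓accept
'a' @ 3: {}  — state set empty
rest 'aaacbdcca' ignored (set empty)
after full input: {}  (accept=1 not in)

Answer: REJECT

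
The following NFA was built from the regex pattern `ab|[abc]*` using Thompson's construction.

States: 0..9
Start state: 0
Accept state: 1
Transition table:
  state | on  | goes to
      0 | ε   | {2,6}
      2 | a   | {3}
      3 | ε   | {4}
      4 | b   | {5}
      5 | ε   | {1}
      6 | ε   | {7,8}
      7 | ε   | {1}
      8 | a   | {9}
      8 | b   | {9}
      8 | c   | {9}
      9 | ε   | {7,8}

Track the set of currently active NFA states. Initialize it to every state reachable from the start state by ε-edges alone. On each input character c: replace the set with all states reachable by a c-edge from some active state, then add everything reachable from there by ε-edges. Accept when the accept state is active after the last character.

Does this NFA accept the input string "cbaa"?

S₀ = ε-closure({0}) = {0,1,2,6,7,8}
'c' @ 1: {1,7,8,9}  ✓accept
'b' @ 2: {1,7,8,9}  ✓accept
'a' @ 3: {1,7,8,9}  ✓accept
'a' @ 4: {1,7,8,9}  ✓accept
end set {1,7,8,9} — state 1 in

Answer: ACCEPT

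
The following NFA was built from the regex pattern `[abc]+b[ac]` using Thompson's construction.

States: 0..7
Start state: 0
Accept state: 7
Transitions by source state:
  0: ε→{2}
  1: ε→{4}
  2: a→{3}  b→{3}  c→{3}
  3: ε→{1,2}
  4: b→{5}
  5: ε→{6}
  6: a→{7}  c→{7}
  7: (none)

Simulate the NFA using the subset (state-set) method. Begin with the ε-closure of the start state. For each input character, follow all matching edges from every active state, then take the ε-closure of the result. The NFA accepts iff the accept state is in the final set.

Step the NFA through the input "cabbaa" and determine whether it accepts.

Answer: REJECT

Trace:
initial (ε-close {0}): {0,2}
'c' @ 1: {1,2,3,4}
'a' @ 2: {1,2,3,4}
'b' @ 3: {1,2,3,4,5,6}
'b' @ 4: {1,2,3,4,5,6}
'a' @ 5: {1,2,3,4,7}  (accept∈set)
'a' @ 6: {1,2,3,4}
final: {1,2,3,4}; accept 7 not in set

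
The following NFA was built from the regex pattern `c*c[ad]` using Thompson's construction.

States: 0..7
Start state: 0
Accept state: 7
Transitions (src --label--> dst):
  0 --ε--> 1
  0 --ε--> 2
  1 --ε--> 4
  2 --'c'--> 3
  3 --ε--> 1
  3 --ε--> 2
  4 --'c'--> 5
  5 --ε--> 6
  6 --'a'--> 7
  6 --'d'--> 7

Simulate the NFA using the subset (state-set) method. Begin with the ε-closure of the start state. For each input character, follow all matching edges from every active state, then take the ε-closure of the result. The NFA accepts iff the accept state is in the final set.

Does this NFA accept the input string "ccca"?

initial (ε-close {0}): {0,1,2,4}
'c' @ 1: {1,2,3,4,5,6}
'c' @ 2: {1,2,3,4,5,6}
'c' @ 3: {1,2,3,4,5,6}
'a' @ 4: {7}  [accepting]
final: {7}; accept 7 in set

Answer: ACCEPT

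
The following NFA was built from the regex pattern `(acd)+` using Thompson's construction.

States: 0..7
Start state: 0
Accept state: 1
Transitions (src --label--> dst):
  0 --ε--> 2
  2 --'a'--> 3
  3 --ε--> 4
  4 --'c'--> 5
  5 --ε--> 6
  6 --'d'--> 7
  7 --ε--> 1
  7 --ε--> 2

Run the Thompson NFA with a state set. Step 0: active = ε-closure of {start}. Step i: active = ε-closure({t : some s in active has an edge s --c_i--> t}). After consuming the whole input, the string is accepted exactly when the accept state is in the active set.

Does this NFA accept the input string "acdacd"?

S₀ = ε-closure({0}) = {0,2}
'a' @ 1: {3,4}
'c' @ 2: {5,6}
'd' @ 3: {1,2,7}  (accept∈set)
'a' @ 4: {3,4}
'c' @ 5: {5,6}
'd' @ 6: {1,2,7}  (accept∈set)
final: {1,2,7}; accept 1 in set

Answer: ACCEPT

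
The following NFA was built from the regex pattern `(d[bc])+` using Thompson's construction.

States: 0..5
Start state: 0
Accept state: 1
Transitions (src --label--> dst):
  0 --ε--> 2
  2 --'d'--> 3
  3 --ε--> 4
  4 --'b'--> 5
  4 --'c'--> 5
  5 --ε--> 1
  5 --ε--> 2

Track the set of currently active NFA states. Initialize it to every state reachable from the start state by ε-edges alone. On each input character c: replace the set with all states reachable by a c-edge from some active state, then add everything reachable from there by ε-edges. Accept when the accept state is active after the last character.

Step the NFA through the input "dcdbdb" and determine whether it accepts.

Answer: ACCEPT

Steps:
initial (ε-close {0}): {0,2}
'd' @ 1: {3,4}
'c' @ 2: {1,2,5}  ✓accept
'd' @ 3: {3,4}
'b' @ 4: {1,2,5}  ✓accept
'd' @ 5: {3,4}
'b' @ 6: {1,2,5}  ✓accept
after full input: {1,2,5}  (accept=1 in)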